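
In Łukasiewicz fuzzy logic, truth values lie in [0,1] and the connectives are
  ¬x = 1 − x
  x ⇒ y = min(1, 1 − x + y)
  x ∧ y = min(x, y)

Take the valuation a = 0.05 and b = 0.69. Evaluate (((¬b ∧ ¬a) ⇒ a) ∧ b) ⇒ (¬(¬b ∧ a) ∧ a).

0.36

¬b = 1 − 0.69 = 0.31
¬a = 1 − 0.05 = 0.95
¬b ∧ ¬a = min(0.31, 0.95) = 0.31
(¬b ∧ ¬a) ⇒ a = min(1, 1 − 0.31 + 0.05) = min(1, 0.74) = 0.74
((¬b ∧ ¬a) ⇒ a) ∧ b = min(0.74, 0.69) = 0.69
¬b ∧ a = min(0.31, 0.05) = 0.05
¬(¬b ∧ a) = 1 − 0.05 = 0.95
¬(¬b ∧ a) ∧ a = min(0.95, 0.05) = 0.05
(((¬b ∧ ¬a) ⇒ a) ∧ b) ⇒ (¬(¬b ∧ a) ∧ a) = min(1, 1 − 0.69 + 0.05) = min(1, 0.36) = 0.36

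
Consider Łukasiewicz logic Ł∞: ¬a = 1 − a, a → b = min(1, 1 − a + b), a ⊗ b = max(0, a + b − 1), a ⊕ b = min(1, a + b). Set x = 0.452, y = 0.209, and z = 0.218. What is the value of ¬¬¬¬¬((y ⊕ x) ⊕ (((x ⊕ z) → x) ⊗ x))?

y ⊕ x = min(1, 0.209 + 0.452) = min(1, 0.661) = 0.661
x ⊕ z = min(1, 0.452 + 0.218) = min(1, 0.670) = 0.670
(x ⊕ z) → x = min(1, 1 − 0.670 + 0.452) = min(1, 0.782) = 0.782
((x ⊕ z) → x) ⊗ x = max(0, 0.782 + 0.452 − 1) = max(0, 0.234) = 0.234
(y ⊕ x) ⊕ (((x ⊕ z) → x) ⊗ x) = min(1, 0.661 + 0.234) = min(1, 0.895) = 0.895
¬((y ⊕ x) ⊕ (((x ⊕ z) → x) ⊗ x)) = 1 − 0.895 = 0.105
¬¬((y ⊕ x) ⊕ (((x ⊕ z) → x) ⊗ x)) = 1 − 0.105 = 0.895
¬¬¬((y ⊕ x) ⊕ (((x ⊕ z) → x) ⊗ x)) = 1 − 0.895 = 0.105
¬¬¬¬((y ⊕ x) ⊕ (((x ⊕ z) → x) ⊗ x)) = 1 − 0.105 = 0.895
¬¬¬¬¬((y ⊕ x) ⊕ (((x ⊕ z) → x) ⊗ x)) = 1 − 0.895 = 0.105

0.105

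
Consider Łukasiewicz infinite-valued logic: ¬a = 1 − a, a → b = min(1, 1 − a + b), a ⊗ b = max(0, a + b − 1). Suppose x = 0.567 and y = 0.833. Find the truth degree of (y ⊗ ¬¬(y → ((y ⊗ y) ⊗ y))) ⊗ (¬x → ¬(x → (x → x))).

0.066

y ⊗ y = max(0, 0.833 + 0.833 − 1) = max(0, 0.666) = 0.666
(y ⊗ y) ⊗ y = max(0, 0.666 + 0.833 − 1) = max(0, 0.499) = 0.499
y → ((y ⊗ y) ⊗ y) = min(1, 1 − 0.833 + 0.499) = min(1, 0.666) = 0.666
¬(y → ((y ⊗ y) ⊗ y)) = 1 − 0.666 = 0.334
¬¬(y → ((y ⊗ y) ⊗ y)) = 1 − 0.334 = 0.666
y ⊗ ¬¬(y → ((y ⊗ y) ⊗ y)) = max(0, 0.833 + 0.666 − 1) = max(0, 0.499) = 0.499
¬x = 1 − 0.567 = 0.433
x → x = min(1, 1 − 0.567 + 0.567) = min(1, 1.000) = 1.000
x → (x → x) = min(1, 1 − 0.567 + 1.000) = min(1, 1.433) = 1.000
¬(x → (x → x)) = 1 − 1.000 = 0.000
¬x → ¬(x → (x → x)) = min(1, 1 − 0.433 + 0.000) = min(1, 0.567) = 0.567
(y ⊗ ¬¬(y → ((y ⊗ y) ⊗ y))) ⊗ (¬x → ¬(x → (x → x))) = max(0, 0.499 + 0.567 − 1) = max(0, 0.066) = 0.066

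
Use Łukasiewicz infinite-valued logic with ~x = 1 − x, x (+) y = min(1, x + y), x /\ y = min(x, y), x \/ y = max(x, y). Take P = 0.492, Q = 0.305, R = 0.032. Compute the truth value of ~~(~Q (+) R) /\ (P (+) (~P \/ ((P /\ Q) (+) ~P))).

~Q = 1 − 0.305 = 0.695
~Q (+) R = min(1, 0.695 + 0.032) = min(1, 0.727) = 0.727
~(~Q (+) R) = 1 − 0.727 = 0.273
~~(~Q (+) R) = 1 − 0.273 = 0.727
~P = 1 − 0.492 = 0.508
P /\ Q = min(0.492, 0.305) = 0.305
(P /\ Q) (+) ~P = min(1, 0.305 + 0.508) = min(1, 0.813) = 0.813
~P \/ ((P /\ Q) (+) ~P) = max(0.508, 0.813) = 0.813
P (+) (~P \/ ((P /\ Q) (+) ~P)) = min(1, 0.492 + 0.813) = min(1, 1.305) = 1.000
~~(~Q (+) R) /\ (P (+) (~P \/ ((P /\ Q) (+) ~P))) = min(0.727, 1.000) = 0.727

0.727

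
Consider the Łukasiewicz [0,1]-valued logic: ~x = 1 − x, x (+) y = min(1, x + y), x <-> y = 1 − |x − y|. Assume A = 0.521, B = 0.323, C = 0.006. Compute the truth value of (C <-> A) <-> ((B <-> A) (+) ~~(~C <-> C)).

C <-> A = 1 − |0.006 − 0.521| = 1 − 0.515 = 0.485
B <-> A = 1 − |0.323 − 0.521| = 1 − 0.198 = 0.802
~C = 1 − 0.006 = 0.994
~C <-> C = 1 − |0.994 − 0.006| = 1 − 0.988 = 0.012
~(~C <-> C) = 1 − 0.012 = 0.988
~~(~C <-> C) = 1 − 0.988 = 0.012
(B <-> A) (+) ~~(~C <-> C) = min(1, 0.802 + 0.012) = min(1, 0.814) = 0.814
(C <-> A) <-> ((B <-> A) (+) ~~(~C <-> C)) = 1 − |0.485 − 0.814| = 1 − 0.329 = 0.671

0.671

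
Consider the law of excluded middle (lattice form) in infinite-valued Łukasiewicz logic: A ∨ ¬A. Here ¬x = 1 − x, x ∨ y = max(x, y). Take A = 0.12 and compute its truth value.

0.88

¬A = 1 − 0.12 = 0.88
A ∨ ¬A = max(0.12, 0.88) = 0.88
(The value 0.88 < 1 shows this instance is not satisfied; not a Ł∞-tautology — its value is max(a, 1−a).)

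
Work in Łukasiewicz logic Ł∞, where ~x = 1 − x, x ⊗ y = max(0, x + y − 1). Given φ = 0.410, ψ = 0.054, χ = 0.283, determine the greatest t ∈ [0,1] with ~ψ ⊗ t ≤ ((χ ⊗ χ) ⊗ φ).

~ψ = 1 − 0.054 = 0.946
So the left factor is ~ψ = 0.946.
χ ⊗ χ = max(0, 0.283 + 0.283 − 1) = max(0, -0.434) = 0.000
(χ ⊗ χ) ⊗ φ = max(0, 0.000 + 0.410 − 1) = max(0, -0.590) = 0.000
So the right-hand bound is (χ ⊗ χ) ⊗ φ = 0.000.
The residuum of the Łukasiewicz t-norm gives the supremum: min(1, 1 − 0.946 + 0.000).
1 − 0.946 + 0.000 = 0.054, so t = min(1, 0.054) = 0.054.
Check: 0.946 ⊗ 0.054 = max(0, 0.000) = 0.000 ≤ 0.000.

0.054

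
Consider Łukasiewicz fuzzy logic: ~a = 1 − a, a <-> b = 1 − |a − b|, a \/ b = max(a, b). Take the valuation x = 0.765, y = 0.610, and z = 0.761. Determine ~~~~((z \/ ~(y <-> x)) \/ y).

y <-> x = 1 − |0.610 − 0.765| = 1 − 0.155 = 0.845
~(y <-> x) = 1 − 0.845 = 0.155
z \/ ~(y <-> x) = max(0.761, 0.155) = 0.761
(z \/ ~(y <-> x)) \/ y = max(0.761, 0.610) = 0.761
~((z \/ ~(y <-> x)) \/ y) = 1 − 0.761 = 0.239
~~((z \/ ~(y <-> x)) \/ y) = 1 − 0.239 = 0.761
~~~((z \/ ~(y <-> x)) \/ y) = 1 − 0.761 = 0.239
~~~~((z \/ ~(y <-> x)) \/ y) = 1 − 0.239 = 0.761

0.761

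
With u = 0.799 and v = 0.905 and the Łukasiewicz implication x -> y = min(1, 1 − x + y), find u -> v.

1.000

u -> v = min(1, 1 − 0.799 + 0.905) = min(1, 1.106) = 1.000
For comparison, the Gödel implication (1 if x ≤ y else y) would give 1.000.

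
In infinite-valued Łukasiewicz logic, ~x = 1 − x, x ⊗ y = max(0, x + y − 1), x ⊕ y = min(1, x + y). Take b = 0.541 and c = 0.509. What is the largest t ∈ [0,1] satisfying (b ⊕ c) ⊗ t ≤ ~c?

b ⊕ c = min(1, 0.541 + 0.509) = min(1, 1.050) = 1.000
So the left factor is b ⊕ c = 1.000.
~c = 1 − 0.509 = 0.491
So the right-hand bound is ~c = 0.491.
The residuum of the Łukasiewicz t-norm gives the supremum: min(1, 1 − 1.000 + 0.491).
1 − 1.000 + 0.491 = 0.491, so t = min(1, 0.491) = 0.491.
Check: 1.000 ⊗ 0.491 = max(0, 0.491) = 0.491 ≤ 0.491.

0.491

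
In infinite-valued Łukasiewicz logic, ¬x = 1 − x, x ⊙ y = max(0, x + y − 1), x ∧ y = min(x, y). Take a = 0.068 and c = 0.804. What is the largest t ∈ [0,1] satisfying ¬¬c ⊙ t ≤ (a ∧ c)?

0.264

¬c = 1 − 0.804 = 0.196
¬¬c = 1 − 0.196 = 0.804
So the left factor is ¬¬c = 0.804.
a ∧ c = min(0.068, 0.804) = 0.068
So the right-hand bound is a ∧ c = 0.068.
The residuum of the Łukasiewicz t-norm gives the supremum: min(1, 1 − 0.804 + 0.068).
1 − 0.804 + 0.068 = 0.264, so t = min(1, 0.264) = 0.264.
Check: 0.804 ⊙ 0.264 = max(0, 0.068) = 0.068 ≤ 0.068.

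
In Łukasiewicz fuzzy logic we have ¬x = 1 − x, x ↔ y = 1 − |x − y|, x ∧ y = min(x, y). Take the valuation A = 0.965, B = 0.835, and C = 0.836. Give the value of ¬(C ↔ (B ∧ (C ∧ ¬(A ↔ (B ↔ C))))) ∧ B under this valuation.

B ↔ C = 1 − |0.835 − 0.836| = 1 − 0.001 = 0.999
A ↔ (B ↔ C) = 1 − |0.965 − 0.999| = 1 − 0.034 = 0.966
¬(A ↔ (B ↔ C)) = 1 − 0.966 = 0.034
C ∧ ¬(A ↔ (B ↔ C)) = min(0.836, 0.034) = 0.034
B ∧ (C ∧ ¬(A ↔ (B ↔ C))) = min(0.835, 0.034) = 0.034
C ↔ (B ∧ (C ∧ ¬(A ↔ (B ↔ C)))) = 1 − |0.836 − 0.034| = 1 − 0.802 = 0.198
¬(C ↔ (B ∧ (C ∧ ¬(A ↔ (B ↔ C))))) = 1 − 0.198 = 0.802
¬(C ↔ (B ∧ (C ∧ ¬(A ↔ (B ↔ C))))) ∧ B = min(0.802, 0.835) = 0.802

0.802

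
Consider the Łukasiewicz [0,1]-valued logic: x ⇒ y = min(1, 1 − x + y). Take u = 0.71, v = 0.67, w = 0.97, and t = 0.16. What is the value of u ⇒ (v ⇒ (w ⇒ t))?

0.81

w ⇒ t = min(1, 1 − 0.97 + 0.16) = min(1, 0.19) = 0.19
v ⇒ (w ⇒ t) = min(1, 1 − 0.67 + 0.19) = min(1, 0.52) = 0.52
u ⇒ (v ⇒ (w ⇒ t)) = min(1, 1 − 0.71 + 0.52) = min(1, 0.81) = 0.81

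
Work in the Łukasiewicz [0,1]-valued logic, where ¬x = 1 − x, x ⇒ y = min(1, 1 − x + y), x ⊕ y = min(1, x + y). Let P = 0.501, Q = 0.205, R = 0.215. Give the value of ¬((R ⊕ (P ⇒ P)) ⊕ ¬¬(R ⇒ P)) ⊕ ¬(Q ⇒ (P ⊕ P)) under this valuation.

0.000

P ⇒ P = min(1, 1 − 0.501 + 0.501) = min(1, 1.000) = 1.000
R ⊕ (P ⇒ P) = min(1, 0.215 + 1.000) = min(1, 1.215) = 1.000
R ⇒ P = min(1, 1 − 0.215 + 0.501) = min(1, 1.286) = 1.000
¬(R ⇒ P) = 1 − 1.000 = 0.000
¬¬(R ⇒ P) = 1 − 0.000 = 1.000
(R ⊕ (P ⇒ P)) ⊕ ¬¬(R ⇒ P) = min(1, 1.000 + 1.000) = min(1, 2.000) = 1.000
¬((R ⊕ (P ⇒ P)) ⊕ ¬¬(R ⇒ P)) = 1 − 1.000 = 0.000
P ⊕ P = min(1, 0.501 + 0.501) = min(1, 1.002) = 1.000
Q ⇒ (P ⊕ P) = min(1, 1 − 0.205 + 1.000) = min(1, 1.795) = 1.000
¬(Q ⇒ (P ⊕ P)) = 1 − 1.000 = 0.000
¬((R ⊕ (P ⇒ P)) ⊕ ¬¬(R ⇒ P)) ⊕ ¬(Q ⇒ (P ⊕ P)) = min(1, 0.000 + 0.000) = min(1, 0.000) = 0.000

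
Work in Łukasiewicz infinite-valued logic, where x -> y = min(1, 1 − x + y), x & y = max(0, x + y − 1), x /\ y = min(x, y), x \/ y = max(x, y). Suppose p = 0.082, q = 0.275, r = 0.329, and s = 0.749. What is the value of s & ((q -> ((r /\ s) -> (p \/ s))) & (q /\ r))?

r /\ s = min(0.329, 0.749) = 0.329
p \/ s = max(0.082, 0.749) = 0.749
(r /\ s) -> (p \/ s) = min(1, 1 − 0.329 + 0.749) = min(1, 1.420) = 1.000
q -> ((r /\ s) -> (p \/ s)) = min(1, 1 − 0.275 + 1.000) = min(1, 1.725) = 1.000
q /\ r = min(0.275, 0.329) = 0.275
(q -> ((r /\ s) -> (p \/ s))) & (q /\ r) = max(0, 1.000 + 0.275 − 1) = max(0, 0.275) = 0.275
s & ((q -> ((r /\ s) -> (p \/ s))) & (q /\ r)) = max(0, 0.749 + 0.275 − 1) = max(0, 0.024) = 0.024

0.024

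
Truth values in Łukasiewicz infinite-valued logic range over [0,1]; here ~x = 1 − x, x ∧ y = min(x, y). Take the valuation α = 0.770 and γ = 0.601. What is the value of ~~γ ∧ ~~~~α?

0.601

~γ = 1 − 0.601 = 0.399
~~γ = 1 − 0.399 = 0.601
~α = 1 − 0.770 = 0.230
~~α = 1 − 0.230 = 0.770
~~~α = 1 − 0.770 = 0.230
~~~~α = 1 − 0.230 = 0.770
~~γ ∧ ~~~~α = min(0.601, 0.770) = 0.601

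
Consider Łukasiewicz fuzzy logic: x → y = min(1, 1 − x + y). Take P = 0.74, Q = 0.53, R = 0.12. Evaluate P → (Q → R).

0.85

Q → R = min(1, 1 − 0.53 + 0.12) = min(1, 0.59) = 0.59
P → (Q → R) = min(1, 1 − 0.74 + 0.59) = min(1, 0.85) = 0.85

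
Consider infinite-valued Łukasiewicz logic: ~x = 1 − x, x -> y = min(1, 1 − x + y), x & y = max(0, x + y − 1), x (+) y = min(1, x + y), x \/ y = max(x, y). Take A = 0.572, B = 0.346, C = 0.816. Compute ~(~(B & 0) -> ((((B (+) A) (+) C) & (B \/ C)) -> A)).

B & 0 = max(0, 0.346 + 0.000 − 1) = max(0, -0.654) = 0.000
~(B & 0) = 1 − 0.000 = 1.000
B (+) A = min(1, 0.346 + 0.572) = min(1, 0.918) = 0.918
(B (+) A) (+) C = min(1, 0.918 + 0.816) = min(1, 1.734) = 1.000
B \/ C = max(0.346, 0.816) = 0.816
((B (+) A) (+) C) & (B \/ C) = max(0, 1.000 + 0.816 − 1) = max(0, 0.816) = 0.816
(((B (+) A) (+) C) & (B \/ C)) -> A = min(1, 1 − 0.816 + 0.572) = min(1, 0.756) = 0.756
~(B & 0) -> ((((B (+) A) (+) C) & (B \/ C)) -> A) = min(1, 1 − 1.000 + 0.756) = min(1, 0.756) = 0.756
~(~(B & 0) -> ((((B (+) A) (+) C) & (B \/ C)) -> A)) = 1 − 0.756 = 0.244

0.244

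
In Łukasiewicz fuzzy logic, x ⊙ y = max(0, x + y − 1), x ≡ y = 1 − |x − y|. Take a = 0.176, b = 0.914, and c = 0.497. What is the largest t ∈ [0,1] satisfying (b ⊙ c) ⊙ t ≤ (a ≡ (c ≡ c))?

b ⊙ c = max(0, 0.914 + 0.497 − 1) = max(0, 0.411) = 0.411
So the left factor is b ⊙ c = 0.411.
c ≡ c = 1 − |0.497 − 0.497| = 1 − 0.000 = 1.000
a ≡ (c ≡ c) = 1 − |0.176 − 1.000| = 1 − 0.824 = 0.176
So the right-hand bound is a ≡ (c ≡ c) = 0.176.
The residuum of the Łukasiewicz t-norm gives the supremum: min(1, 1 − 0.411 + 0.176).
1 − 0.411 + 0.176 = 0.765, so t = min(1, 0.765) = 0.765.
Check: 0.411 ⊙ 0.765 = max(0, 0.176) = 0.176 ≤ 0.176.

0.765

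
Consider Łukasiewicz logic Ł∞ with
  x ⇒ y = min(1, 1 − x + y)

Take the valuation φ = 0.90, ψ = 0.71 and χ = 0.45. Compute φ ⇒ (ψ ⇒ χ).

ψ ⇒ χ = min(1, 1 − 0.71 + 0.45) = min(1, 0.74) = 0.74
φ ⇒ (ψ ⇒ χ) = min(1, 1 − 0.90 + 0.74) = min(1, 0.84) = 0.84

0.84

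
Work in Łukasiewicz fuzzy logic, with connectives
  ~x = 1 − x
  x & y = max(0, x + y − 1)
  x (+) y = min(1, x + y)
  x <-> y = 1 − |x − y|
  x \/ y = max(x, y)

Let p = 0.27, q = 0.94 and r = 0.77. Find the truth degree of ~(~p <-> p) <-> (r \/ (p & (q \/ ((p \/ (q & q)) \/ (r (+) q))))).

~p = 1 − 0.27 = 0.73
~p <-> p = 1 − |0.73 − 0.27| = 1 − 0.46 = 0.54
~(~p <-> p) = 1 − 0.54 = 0.46
q & q = max(0, 0.94 + 0.94 − 1) = max(0, 0.88) = 0.88
p \/ (q & q) = max(0.27, 0.88) = 0.88
r (+) q = min(1, 0.77 + 0.94) = min(1, 1.71) = 1.00
(p \/ (q & q)) \/ (r (+) q) = max(0.88, 1.00) = 1.00
q \/ ((p \/ (q & q)) \/ (r (+) q)) = max(0.94, 1.00) = 1.00
p & (q \/ ((p \/ (q & q)) \/ (r (+) q))) = max(0, 0.27 + 1.00 − 1) = max(0, 0.27) = 0.27
r \/ (p & (q \/ ((p \/ (q & q)) \/ (r (+) q)))) = max(0.77, 0.27) = 0.77
~(~p <-> p) <-> (r \/ (p & (q \/ ((p \/ (q & q)) \/ (r (+) q))))) = 1 − |0.46 − 0.77| = 1 − 0.31 = 0.69

0.69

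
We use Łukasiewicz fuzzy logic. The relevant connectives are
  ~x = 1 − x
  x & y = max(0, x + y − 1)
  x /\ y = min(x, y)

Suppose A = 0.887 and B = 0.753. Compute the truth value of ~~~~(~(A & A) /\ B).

0.226

A & A = max(0, 0.887 + 0.887 − 1) = max(0, 0.774) = 0.774
~(A & A) = 1 − 0.774 = 0.226
~(A & A) /\ B = min(0.226, 0.753) = 0.226
~(~(A & A) /\ B) = 1 − 0.226 = 0.774
~~(~(A & A) /\ B) = 1 − 0.774 = 0.226
~~~(~(A & A) /\ B) = 1 − 0.226 = 0.774
~~~~(~(A & A) /\ B) = 1 − 0.774 = 0.226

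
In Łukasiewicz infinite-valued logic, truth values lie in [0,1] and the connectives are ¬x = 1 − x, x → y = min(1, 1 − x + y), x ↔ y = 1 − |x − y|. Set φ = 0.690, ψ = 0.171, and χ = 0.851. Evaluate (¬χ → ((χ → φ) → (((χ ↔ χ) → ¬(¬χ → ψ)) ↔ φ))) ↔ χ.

0.851

¬χ = 1 − 0.851 = 0.149
χ → φ = min(1, 1 − 0.851 + 0.690) = min(1, 0.839) = 0.839
χ ↔ χ = 1 − |0.851 − 0.851| = 1 − 0.000 = 1.000
¬χ → ψ = min(1, 1 − 0.149 + 0.171) = min(1, 1.022) = 1.000
¬(¬χ → ψ) = 1 − 1.000 = 0.000
(χ ↔ χ) → ¬(¬χ → ψ) = min(1, 1 − 1.000 + 0.000) = min(1, 0.000) = 0.000
((χ ↔ χ) → ¬(¬χ → ψ)) ↔ φ = 1 − |0.000 − 0.690| = 1 − 0.690 = 0.310
(χ → φ) → (((χ ↔ χ) → ¬(¬χ → ψ)) ↔ φ) = min(1, 1 − 0.839 + 0.310) = min(1, 0.471) = 0.471
¬χ → ((χ → φ) → (((χ ↔ χ) → ¬(¬χ → ψ)) ↔ φ)) = min(1, 1 − 0.149 + 0.471) = min(1, 1.322) = 1.000
(¬χ → ((χ → φ) → (((χ ↔ χ) → ¬(¬χ → ψ)) ↔ φ))) ↔ χ = 1 − |1.000 − 0.851| = 1 − 0.149 = 0.851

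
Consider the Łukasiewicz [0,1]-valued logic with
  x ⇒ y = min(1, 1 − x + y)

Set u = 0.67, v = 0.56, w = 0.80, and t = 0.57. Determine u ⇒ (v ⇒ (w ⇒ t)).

1.00

w ⇒ t = min(1, 1 − 0.80 + 0.57) = min(1, 0.77) = 0.77
v ⇒ (w ⇒ t) = min(1, 1 − 0.56 + 0.77) = min(1, 1.21) = 1.00
u ⇒ (v ⇒ (w ⇒ t)) = min(1, 1 − 0.67 + 1.00) = min(1, 1.33) = 1.00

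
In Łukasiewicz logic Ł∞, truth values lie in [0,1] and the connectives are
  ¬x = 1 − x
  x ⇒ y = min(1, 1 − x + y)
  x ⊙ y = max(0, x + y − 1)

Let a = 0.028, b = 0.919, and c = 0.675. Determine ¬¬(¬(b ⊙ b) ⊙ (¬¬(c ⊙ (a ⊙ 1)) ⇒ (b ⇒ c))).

b ⊙ b = max(0, 0.919 + 0.919 − 1) = max(0, 0.838) = 0.838
¬(b ⊙ b) = 1 − 0.838 = 0.162
a ⊙ 1 = max(0, 0.028 + 1.000 − 1) = max(0, 0.028) = 0.028
c ⊙ (a ⊙ 1) = max(0, 0.675 + 0.028 − 1) = max(0, -0.297) = 0.000
¬(c ⊙ (a ⊙ 1)) = 1 − 0.000 = 1.000
¬¬(c ⊙ (a ⊙ 1)) = 1 − 1.000 = 0.000
b ⇒ c = min(1, 1 − 0.919 + 0.675) = min(1, 0.756) = 0.756
¬¬(c ⊙ (a ⊙ 1)) ⇒ (b ⇒ c) = min(1, 1 − 0.000 + 0.756) = min(1, 1.756) = 1.000
¬(b ⊙ b) ⊙ (¬¬(c ⊙ (a ⊙ 1)) ⇒ (b ⇒ c)) = max(0, 0.162 + 1.000 − 1) = max(0, 0.162) = 0.162
¬(¬(b ⊙ b) ⊙ (¬¬(c ⊙ (a ⊙ 1)) ⇒ (b ⇒ c))) = 1 − 0.162 = 0.838
¬¬(¬(b ⊙ b) ⊙ (¬¬(c ⊙ (a ⊙ 1)) ⇒ (b ⇒ c))) = 1 − 0.838 = 0.162

0.162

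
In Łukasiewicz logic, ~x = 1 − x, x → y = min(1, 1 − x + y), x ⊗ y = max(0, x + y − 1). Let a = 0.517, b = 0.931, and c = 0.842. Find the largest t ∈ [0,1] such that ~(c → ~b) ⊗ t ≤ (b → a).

~b = 1 − 0.931 = 0.069
c → ~b = min(1, 1 − 0.842 + 0.069) = min(1, 0.227) = 0.227
~(c → ~b) = 1 − 0.227 = 0.773
So the left factor is ~(c → ~b) = 0.773.
b → a = min(1, 1 − 0.931 + 0.517) = min(1, 0.586) = 0.586
So the right-hand bound is b → a = 0.586.
The residuum of the Łukasiewicz t-norm gives the supremum: min(1, 1 − 0.773 + 0.586).
1 − 0.773 + 0.586 = 0.813, so t = min(1, 0.813) = 0.813.
Check: 0.773 ⊗ 0.813 = max(0, 0.586) = 0.586 ≤ 0.586.

0.813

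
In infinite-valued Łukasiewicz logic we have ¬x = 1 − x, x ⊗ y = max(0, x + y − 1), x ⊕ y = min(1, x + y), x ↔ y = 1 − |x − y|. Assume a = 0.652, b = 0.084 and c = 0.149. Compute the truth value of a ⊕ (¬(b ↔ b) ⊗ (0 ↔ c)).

b ↔ b = 1 − |0.084 − 0.084| = 1 − 0.000 = 1.000
¬(b ↔ b) = 1 − 1.000 = 0.000
0 ↔ c = 1 − |0.000 − 0.149| = 1 − 0.149 = 0.851
¬(b ↔ b) ⊗ (0 ↔ c) = max(0, 0.000 + 0.851 − 1) = max(0, -0.149) = 0.000
a ⊕ (¬(b ↔ b) ⊗ (0 ↔ c)) = min(1, 0.652 + 0.000) = min(1, 0.652) = 0.652

0.652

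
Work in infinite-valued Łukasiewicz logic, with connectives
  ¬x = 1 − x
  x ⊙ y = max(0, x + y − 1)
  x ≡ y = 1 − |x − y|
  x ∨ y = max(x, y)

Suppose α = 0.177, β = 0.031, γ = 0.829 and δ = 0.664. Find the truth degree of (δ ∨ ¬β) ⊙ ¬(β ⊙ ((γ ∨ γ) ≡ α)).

¬β = 1 − 0.031 = 0.969
δ ∨ ¬β = max(0.664, 0.969) = 0.969
γ ∨ γ = max(0.829, 0.829) = 0.829
(γ ∨ γ) ≡ α = 1 − |0.829 − 0.177| = 1 − 0.652 = 0.348
β ⊙ ((γ ∨ γ) ≡ α) = max(0, 0.031 + 0.348 − 1) = max(0, -0.621) = 0.000
¬(β ⊙ ((γ ∨ γ) ≡ α)) = 1 − 0.000 = 1.000
(δ ∨ ¬β) ⊙ ¬(β ⊙ ((γ ∨ γ) ≡ α)) = max(0, 0.969 + 1.000 − 1) = max(0, 0.969) = 0.969

0.969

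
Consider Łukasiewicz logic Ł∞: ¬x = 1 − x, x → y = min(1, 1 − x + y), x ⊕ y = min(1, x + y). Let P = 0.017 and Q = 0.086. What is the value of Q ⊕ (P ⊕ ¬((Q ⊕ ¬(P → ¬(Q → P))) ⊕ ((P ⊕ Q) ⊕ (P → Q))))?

0.103

Q → P = min(1, 1 − 0.086 + 0.017) = min(1, 0.931) = 0.931
¬(Q → P) = 1 − 0.931 = 0.069
P → ¬(Q → P) = min(1, 1 − 0.017 + 0.069) = min(1, 1.052) = 1.000
¬(P → ¬(Q → P)) = 1 − 1.000 = 0.000
Q ⊕ ¬(P → ¬(Q → P)) = min(1, 0.086 + 0.000) = min(1, 0.086) = 0.086
P ⊕ Q = min(1, 0.017 + 0.086) = min(1, 0.103) = 0.103
P → Q = min(1, 1 − 0.017 + 0.086) = min(1, 1.069) = 1.000
(P ⊕ Q) ⊕ (P → Q) = min(1, 0.103 + 1.000) = min(1, 1.103) = 1.000
(Q ⊕ ¬(P → ¬(Q → P))) ⊕ ((P ⊕ Q) ⊕ (P → Q)) = min(1, 0.086 + 1.000) = min(1, 1.086) = 1.000
¬((Q ⊕ ¬(P → ¬(Q → P))) ⊕ ((P ⊕ Q) ⊕ (P → Q))) = 1 − 1.000 = 0.000
P ⊕ ¬((Q ⊕ ¬(P → ¬(Q → P))) ⊕ ((P ⊕ Q) ⊕ (P → Q))) = min(1, 0.017 + 0.000) = min(1, 0.017) = 0.017
Q ⊕ (P ⊕ ¬((Q ⊕ ¬(P → ¬(Q → P))) ⊕ ((P ⊕ Q) ⊕ (P → Q)))) = min(1, 0.086 + 0.017) = min(1, 0.103) = 0.103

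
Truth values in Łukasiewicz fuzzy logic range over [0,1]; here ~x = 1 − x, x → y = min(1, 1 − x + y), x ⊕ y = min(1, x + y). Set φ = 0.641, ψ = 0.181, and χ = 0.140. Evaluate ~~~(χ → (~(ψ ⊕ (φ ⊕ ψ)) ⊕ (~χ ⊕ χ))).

φ ⊕ ψ = min(1, 0.641 + 0.181) = min(1, 0.822) = 0.822
ψ ⊕ (φ ⊕ ψ) = min(1, 0.181 + 0.822) = min(1, 1.003) = 1.000
~(ψ ⊕ (φ ⊕ ψ)) = 1 − 1.000 = 0.000
~χ = 1 − 0.140 = 0.860
~χ ⊕ χ = min(1, 0.860 + 0.140) = min(1, 1.000) = 1.000
~(ψ ⊕ (φ ⊕ ψ)) ⊕ (~χ ⊕ χ) = min(1, 0.000 + 1.000) = min(1, 1.000) = 1.000
χ → (~(ψ ⊕ (φ ⊕ ψ)) ⊕ (~χ ⊕ χ)) = min(1, 1 − 0.140 + 1.000) = min(1, 1.860) = 1.000
~(χ → (~(ψ ⊕ (φ ⊕ ψ)) ⊕ (~χ ⊕ χ))) = 1 − 1.000 = 0.000
~~(χ → (~(ψ ⊕ (φ ⊕ ψ)) ⊕ (~χ ⊕ χ))) = 1 − 0.000 = 1.000
~~~(χ → (~(ψ ⊕ (φ ⊕ ψ)) ⊕ (~χ ⊕ χ))) = 1 − 1.000 = 0.000

0.000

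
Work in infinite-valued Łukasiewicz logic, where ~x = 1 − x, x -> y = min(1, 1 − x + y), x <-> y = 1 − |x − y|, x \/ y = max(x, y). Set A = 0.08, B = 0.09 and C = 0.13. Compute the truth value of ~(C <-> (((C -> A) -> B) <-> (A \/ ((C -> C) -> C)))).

C -> A = min(1, 1 − 0.13 + 0.08) = min(1, 0.95) = 0.95
(C -> A) -> B = min(1, 1 − 0.95 + 0.09) = min(1, 0.14) = 0.14
C -> C = min(1, 1 − 0.13 + 0.13) = min(1, 1.00) = 1.00
(C -> C) -> C = min(1, 1 − 1.00 + 0.13) = min(1, 0.13) = 0.13
A \/ ((C -> C) -> C) = max(0.08, 0.13) = 0.13
((C -> A) -> B) <-> (A \/ ((C -> C) -> C)) = 1 − |0.14 − 0.13| = 1 − 0.01 = 0.99
C <-> (((C -> A) -> B) <-> (A \/ ((C -> C) -> C))) = 1 − |0.13 − 0.99| = 1 − 0.86 = 0.14
~(C <-> (((C -> A) -> B) <-> (A \/ ((C -> C) -> C)))) = 1 − 0.14 = 0.86

0.86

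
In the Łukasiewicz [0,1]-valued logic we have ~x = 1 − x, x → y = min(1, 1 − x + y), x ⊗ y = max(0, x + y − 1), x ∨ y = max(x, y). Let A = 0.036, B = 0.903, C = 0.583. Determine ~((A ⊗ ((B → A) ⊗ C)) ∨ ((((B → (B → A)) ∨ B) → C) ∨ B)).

0.097

B → A = min(1, 1 − 0.903 + 0.036) = min(1, 0.133) = 0.133
(B → A) ⊗ C = max(0, 0.133 + 0.583 − 1) = max(0, -0.284) = 0.000
A ⊗ ((B → A) ⊗ C) = max(0, 0.036 + 0.000 − 1) = max(0, -0.964) = 0.000
B → (B → A) = min(1, 1 − 0.903 + 0.133) = min(1, 0.230) = 0.230
(B → (B → A)) ∨ B = max(0.230, 0.903) = 0.903
((B → (B → A)) ∨ B) → C = min(1, 1 − 0.903 + 0.583) = min(1, 0.680) = 0.680
(((B → (B → A)) ∨ B) → C) ∨ B = max(0.680, 0.903) = 0.903
(A ⊗ ((B → A) ⊗ C)) ∨ ((((B → (B → A)) ∨ B) → C) ∨ B) = max(0.000, 0.903) = 0.903
~((A ⊗ ((B → A) ⊗ C)) ∨ ((((B → (B → A)) ∨ B) → C) ∨ B)) = 1 − 0.903 = 0.097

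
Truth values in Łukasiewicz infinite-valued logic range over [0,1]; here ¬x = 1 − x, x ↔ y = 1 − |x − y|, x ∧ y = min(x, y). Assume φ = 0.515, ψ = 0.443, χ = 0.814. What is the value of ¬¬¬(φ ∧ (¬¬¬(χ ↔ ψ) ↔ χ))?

χ ↔ ψ = 1 − |0.814 − 0.443| = 1 − 0.371 = 0.629
¬(χ ↔ ψ) = 1 − 0.629 = 0.371
¬¬(χ ↔ ψ) = 1 − 0.371 = 0.629
¬¬¬(χ ↔ ψ) = 1 − 0.629 = 0.371
¬¬¬(χ ↔ ψ) ↔ χ = 1 − |0.371 − 0.814| = 1 − 0.443 = 0.557
φ ∧ (¬¬¬(χ ↔ ψ) ↔ χ) = min(0.515, 0.557) = 0.515
¬(φ ∧ (¬¬¬(χ ↔ ψ) ↔ χ)) = 1 − 0.515 = 0.485
¬¬(φ ∧ (¬¬¬(χ ↔ ψ) ↔ χ)) = 1 − 0.485 = 0.515
¬¬¬(φ ∧ (¬¬¬(χ ↔ ψ) ↔ χ)) = 1 − 0.515 = 0.485

0.485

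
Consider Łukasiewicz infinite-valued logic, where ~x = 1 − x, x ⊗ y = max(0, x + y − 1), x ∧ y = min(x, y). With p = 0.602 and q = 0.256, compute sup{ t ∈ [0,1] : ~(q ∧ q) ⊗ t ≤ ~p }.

q ∧ q = min(0.256, 0.256) = 0.256
~(q ∧ q) = 1 − 0.256 = 0.744
So the left factor is ~(q ∧ q) = 0.744.
~p = 1 − 0.602 = 0.398
So the right-hand bound is ~p = 0.398.
The residuum of the Łukasiewicz t-norm gives the supremum: min(1, 1 − 0.744 + 0.398).
1 − 0.744 + 0.398 = 0.654, so t = min(1, 0.654) = 0.654.
Check: 0.744 ⊗ 0.654 = max(0, 0.398) = 0.398 ≤ 0.398.

0.654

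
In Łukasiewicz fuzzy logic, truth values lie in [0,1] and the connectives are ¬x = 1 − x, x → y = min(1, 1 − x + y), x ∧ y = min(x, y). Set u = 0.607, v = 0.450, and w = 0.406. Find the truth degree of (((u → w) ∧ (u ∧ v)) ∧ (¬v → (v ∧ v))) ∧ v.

u → w = min(1, 1 − 0.607 + 0.406) = min(1, 0.799) = 0.799
u ∧ v = min(0.607, 0.450) = 0.450
(u → w) ∧ (u ∧ v) = min(0.799, 0.450) = 0.450
¬v = 1 − 0.450 = 0.550
v ∧ v = min(0.450, 0.450) = 0.450
¬v → (v ∧ v) = min(1, 1 − 0.550 + 0.450) = min(1, 0.900) = 0.900
((u → w) ∧ (u ∧ v)) ∧ (¬v → (v ∧ v)) = min(0.450, 0.900) = 0.450
(((u → w) ∧ (u ∧ v)) ∧ (¬v → (v ∧ v))) ∧ v = min(0.450, 0.450) = 0.450

0.450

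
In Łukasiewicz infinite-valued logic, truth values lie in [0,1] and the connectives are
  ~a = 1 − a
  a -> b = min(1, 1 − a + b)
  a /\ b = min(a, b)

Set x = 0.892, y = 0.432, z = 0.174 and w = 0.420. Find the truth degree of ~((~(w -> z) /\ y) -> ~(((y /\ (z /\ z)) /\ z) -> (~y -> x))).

w -> z = min(1, 1 − 0.420 + 0.174) = min(1, 0.754) = 0.754
~(w -> z) = 1 − 0.754 = 0.246
~(w -> z) /\ y = min(0.246, 0.432) = 0.246
z /\ z = min(0.174, 0.174) = 0.174
y /\ (z /\ z) = min(0.432, 0.174) = 0.174
(y /\ (z /\ z)) /\ z = min(0.174, 0.174) = 0.174
~y = 1 − 0.432 = 0.568
~y -> x = min(1, 1 − 0.568 + 0.892) = min(1, 1.324) = 1.000
((y /\ (z /\ z)) /\ z) -> (~y -> x) = min(1, 1 − 0.174 + 1.000) = min(1, 1.826) = 1.000
~(((y /\ (z /\ z)) /\ z) -> (~y -> x)) = 1 − 1.000 = 0.000
(~(w -> z) /\ y) -> ~(((y /\ (z /\ z)) /\ z) -> (~y -> x)) = min(1, 1 − 0.246 + 0.000) = min(1, 0.754) = 0.754
~((~(w -> z) /\ y) -> ~(((y /\ (z /\ z)) /\ z) -> (~y -> x))) = 1 − 0.754 = 0.246

0.246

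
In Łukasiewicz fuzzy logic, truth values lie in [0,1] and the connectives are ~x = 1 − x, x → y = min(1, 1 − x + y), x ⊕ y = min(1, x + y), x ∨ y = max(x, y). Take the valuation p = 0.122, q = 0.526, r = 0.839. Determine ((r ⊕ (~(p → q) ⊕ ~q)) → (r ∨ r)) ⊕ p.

0.961

p → q = min(1, 1 − 0.122 + 0.526) = min(1, 1.404) = 1.000
~(p → q) = 1 − 1.000 = 0.000
~q = 1 − 0.526 = 0.474
~(p → q) ⊕ ~q = min(1, 0.000 + 0.474) = min(1, 0.474) = 0.474
r ⊕ (~(p → q) ⊕ ~q) = min(1, 0.839 + 0.474) = min(1, 1.313) = 1.000
r ∨ r = max(0.839, 0.839) = 0.839
(r ⊕ (~(p → q) ⊕ ~q)) → (r ∨ r) = min(1, 1 − 1.000 + 0.839) = min(1, 0.839) = 0.839
((r ⊕ (~(p → q) ⊕ ~q)) → (r ∨ r)) ⊕ p = min(1, 0.839 + 0.122) = min(1, 0.961) = 0.961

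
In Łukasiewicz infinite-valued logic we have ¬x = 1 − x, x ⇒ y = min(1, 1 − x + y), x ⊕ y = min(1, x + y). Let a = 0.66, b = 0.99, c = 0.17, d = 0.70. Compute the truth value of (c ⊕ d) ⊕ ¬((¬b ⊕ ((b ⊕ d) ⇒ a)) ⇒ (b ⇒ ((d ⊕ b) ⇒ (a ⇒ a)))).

c ⊕ d = min(1, 0.17 + 0.70) = min(1, 0.87) = 0.87
¬b = 1 − 0.99 = 0.01
b ⊕ d = min(1, 0.99 + 0.70) = min(1, 1.69) = 1.00
(b ⊕ d) ⇒ a = min(1, 1 − 1.00 + 0.66) = min(1, 0.66) = 0.66
¬b ⊕ ((b ⊕ d) ⇒ a) = min(1, 0.01 + 0.66) = min(1, 0.67) = 0.67
d ⊕ b = min(1, 0.70 + 0.99) = min(1, 1.69) = 1.00
a ⇒ a = min(1, 1 − 0.66 + 0.66) = min(1, 1.00) = 1.00
(d ⊕ b) ⇒ (a ⇒ a) = min(1, 1 − 1.00 + 1.00) = min(1, 1.00) = 1.00
b ⇒ ((d ⊕ b) ⇒ (a ⇒ a)) = min(1, 1 − 0.99 + 1.00) = min(1, 1.01) = 1.00
(¬b ⊕ ((b ⊕ d) ⇒ a)) ⇒ (b ⇒ ((d ⊕ b) ⇒ (a ⇒ a))) = min(1, 1 − 0.67 + 1.00) = min(1, 1.33) = 1.00
¬((¬b ⊕ ((b ⊕ d) ⇒ a)) ⇒ (b ⇒ ((d ⊕ b) ⇒ (a ⇒ a)))) = 1 − 1.00 = 0.00
(c ⊕ d) ⊕ ¬((¬b ⊕ ((b ⊕ d) ⇒ a)) ⇒ (b ⇒ ((d ⊕ b) ⇒ (a ⇒ a)))) = min(1, 0.87 + 0.00) = min(1, 0.87) = 0.87

0.87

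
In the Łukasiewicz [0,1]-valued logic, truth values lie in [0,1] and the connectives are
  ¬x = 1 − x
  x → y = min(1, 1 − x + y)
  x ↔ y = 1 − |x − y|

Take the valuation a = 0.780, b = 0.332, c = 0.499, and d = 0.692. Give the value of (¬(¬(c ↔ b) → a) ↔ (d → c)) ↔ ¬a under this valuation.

0.973

c ↔ b = 1 − |0.499 − 0.332| = 1 − 0.167 = 0.833
¬(c ↔ b) = 1 − 0.833 = 0.167
¬(c ↔ b) → a = min(1, 1 − 0.167 + 0.780) = min(1, 1.613) = 1.000
¬(¬(c ↔ b) → a) = 1 − 1.000 = 0.000
d → c = min(1, 1 − 0.692 + 0.499) = min(1, 0.807) = 0.807
¬(¬(c ↔ b) → a) ↔ (d → c) = 1 − |0.000 − 0.807| = 1 − 0.807 = 0.193
¬a = 1 − 0.780 = 0.220
(¬(¬(c ↔ b) → a) ↔ (d → c)) ↔ ¬a = 1 − |0.193 − 0.220| = 1 − 0.027 = 0.973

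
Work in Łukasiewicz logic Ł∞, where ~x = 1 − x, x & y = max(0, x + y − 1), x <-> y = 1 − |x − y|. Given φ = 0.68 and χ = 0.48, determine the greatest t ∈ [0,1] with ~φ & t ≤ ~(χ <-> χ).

~φ = 1 − 0.68 = 0.32
So the left factor is ~φ = 0.32.
χ <-> χ = 1 − |0.48 − 0.48| = 1 − 0.00 = 1.00
~(χ <-> χ) = 1 − 1.00 = 0.00
So the right-hand bound is ~(χ <-> χ) = 0.00.
The residuum of the Łukasiewicz t-norm gives the supremum: min(1, 1 − 0.32 + 0.00).
1 − 0.32 + 0.00 = 0.68, so t = min(1, 0.68) = 0.68.
Check: 0.32 & 0.68 = max(0, 0.00) = 0.00 ≤ 0.00.

0.68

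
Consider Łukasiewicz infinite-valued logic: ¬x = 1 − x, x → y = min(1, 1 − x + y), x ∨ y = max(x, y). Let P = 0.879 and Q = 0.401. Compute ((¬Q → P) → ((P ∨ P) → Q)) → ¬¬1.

1.000

¬Q = 1 − 0.401 = 0.599
¬Q → P = min(1, 1 − 0.599 + 0.879) = min(1, 1.280) = 1.000
P ∨ P = max(0.879, 0.879) = 0.879
(P ∨ P) → Q = min(1, 1 − 0.879 + 0.401) = min(1, 0.522) = 0.522
(¬Q → P) → ((P ∨ P) → Q) = min(1, 1 − 1.000 + 0.522) = min(1, 0.522) = 0.522
¬1 = 1 − 1.000 = 0.000
¬¬1 = 1 − 0.000 = 1.000
((¬Q → P) → ((P ∨ P) → Q)) → ¬¬1 = min(1, 1 − 0.522 + 1.000) = min(1, 1.478) = 1.000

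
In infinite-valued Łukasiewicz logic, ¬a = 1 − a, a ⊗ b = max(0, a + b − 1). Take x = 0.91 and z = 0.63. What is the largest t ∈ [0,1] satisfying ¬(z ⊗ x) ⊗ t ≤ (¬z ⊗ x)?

z ⊗ x = max(0, 0.63 + 0.91 − 1) = max(0, 0.54) = 0.54
¬(z ⊗ x) = 1 − 0.54 = 0.46
So the left factor is ¬(z ⊗ x) = 0.46.
¬z = 1 − 0.63 = 0.37
¬z ⊗ x = max(0, 0.37 + 0.91 − 1) = max(0, 0.28) = 0.28
So the right-hand bound is ¬z ⊗ x = 0.28.
The residuum of the Łukasiewicz t-norm gives the supremum: min(1, 1 − 0.46 + 0.28).
1 − 0.46 + 0.28 = 0.82, so t = min(1, 0.82) = 0.82.
Check: 0.46 ⊗ 0.82 = max(0, 0.28) = 0.28 ≤ 0.28.

0.82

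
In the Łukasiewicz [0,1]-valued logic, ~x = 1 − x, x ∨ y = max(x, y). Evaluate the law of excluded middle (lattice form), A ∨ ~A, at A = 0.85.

0.85

~A = 1 − 0.85 = 0.15
A ∨ ~A = max(0.85, 0.15) = 0.85
(The value 0.85 < 1 shows this instance is not satisfied; not a Ł∞-tautology — its value is max(a, 1−a).)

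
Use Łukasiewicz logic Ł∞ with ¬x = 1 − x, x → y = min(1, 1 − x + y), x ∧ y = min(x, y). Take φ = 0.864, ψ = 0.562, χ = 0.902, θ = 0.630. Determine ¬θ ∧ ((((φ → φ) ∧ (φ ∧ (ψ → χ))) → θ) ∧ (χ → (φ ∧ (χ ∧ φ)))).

0.370

¬θ = 1 − 0.630 = 0.370
φ → φ = min(1, 1 − 0.864 + 0.864) = min(1, 1.000) = 1.000
ψ → χ = min(1, 1 − 0.562 + 0.902) = min(1, 1.340) = 1.000
φ ∧ (ψ → χ) = min(0.864, 1.000) = 0.864
(φ → φ) ∧ (φ ∧ (ψ → χ)) = min(1.000, 0.864) = 0.864
((φ → φ) ∧ (φ ∧ (ψ → χ))) → θ = min(1, 1 − 0.864 + 0.630) = min(1, 0.766) = 0.766
χ ∧ φ = min(0.902, 0.864) = 0.864
φ ∧ (χ ∧ φ) = min(0.864, 0.864) = 0.864
χ → (φ ∧ (χ ∧ φ)) = min(1, 1 − 0.902 + 0.864) = min(1, 0.962) = 0.962
(((φ → φ) ∧ (φ ∧ (ψ → χ))) → θ) ∧ (χ → (φ ∧ (χ ∧ φ))) = min(0.766, 0.962) = 0.766
¬θ ∧ ((((φ → φ) ∧ (φ ∧ (ψ → χ))) → θ) ∧ (χ → (φ ∧ (χ ∧ φ)))) = min(0.370, 0.766) = 0.370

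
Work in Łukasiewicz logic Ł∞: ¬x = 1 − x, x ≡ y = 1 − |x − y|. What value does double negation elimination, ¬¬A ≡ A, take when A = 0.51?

1.00

¬A = 1 − 0.51 = 0.49
¬¬A = 1 − 0.49 = 0.51
¬¬A ≡ A = 1 − |0.51 − 0.51| = 1 − 0.00 = 1.00
(As expected: always 1 in Ł∞ since negation is involutive.)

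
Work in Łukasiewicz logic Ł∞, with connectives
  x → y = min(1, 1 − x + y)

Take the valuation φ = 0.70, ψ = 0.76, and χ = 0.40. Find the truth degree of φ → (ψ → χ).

ψ → χ = min(1, 1 − 0.76 + 0.40) = min(1, 0.64) = 0.64
φ → (ψ → χ) = min(1, 1 − 0.70 + 0.64) = min(1, 0.94) = 0.94

0.94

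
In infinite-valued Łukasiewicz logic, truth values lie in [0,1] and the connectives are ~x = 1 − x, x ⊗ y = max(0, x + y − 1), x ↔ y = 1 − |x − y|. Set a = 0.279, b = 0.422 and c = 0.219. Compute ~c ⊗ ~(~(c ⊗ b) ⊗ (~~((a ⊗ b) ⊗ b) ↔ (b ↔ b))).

~c = 1 − 0.219 = 0.781
c ⊗ b = max(0, 0.219 + 0.422 − 1) = max(0, -0.359) = 0.000
~(c ⊗ b) = 1 − 0.000 = 1.000
a ⊗ b = max(0, 0.279 + 0.422 − 1) = max(0, -0.299) = 0.000
(a ⊗ b) ⊗ b = max(0, 0.000 + 0.422 − 1) = max(0, -0.578) = 0.000
~((a ⊗ b) ⊗ b) = 1 − 0.000 = 1.000
~~((a ⊗ b) ⊗ b) = 1 − 1.000 = 0.000
b ↔ b = 1 − |0.422 − 0.422| = 1 − 0.000 = 1.000
~~((a ⊗ b) ⊗ b) ↔ (b ↔ b) = 1 − |0.000 − 1.000| = 1 − 1.000 = 0.000
~(c ⊗ b) ⊗ (~~((a ⊗ b) ⊗ b) ↔ (b ↔ b)) = max(0, 1.000 + 0.000 − 1) = max(0, 0.000) = 0.000
~(~(c ⊗ b) ⊗ (~~((a ⊗ b) ⊗ b) ↔ (b ↔ b))) = 1 − 0.000 = 1.000
~c ⊗ ~(~(c ⊗ b) ⊗ (~~((a ⊗ b) ⊗ b) ↔ (b ↔ b))) = max(0, 0.781 + 1.000 − 1) = max(0, 0.781) = 0.781

0.781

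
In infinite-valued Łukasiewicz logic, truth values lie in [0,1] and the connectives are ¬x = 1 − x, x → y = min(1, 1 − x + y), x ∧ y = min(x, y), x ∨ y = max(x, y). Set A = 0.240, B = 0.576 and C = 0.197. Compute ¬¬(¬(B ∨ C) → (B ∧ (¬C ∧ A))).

B ∨ C = max(0.576, 0.197) = 0.576
¬(B ∨ C) = 1 − 0.576 = 0.424
¬C = 1 − 0.197 = 0.803
¬C ∧ A = min(0.803, 0.240) = 0.240
B ∧ (¬C ∧ A) = min(0.576, 0.240) = 0.240
¬(B ∨ C) → (B ∧ (¬C ∧ A)) = min(1, 1 − 0.424 + 0.240) = min(1, 0.816) = 0.816
¬(¬(B ∨ C) → (B ∧ (¬C ∧ A))) = 1 − 0.816 = 0.184
¬¬(¬(B ∨ C) → (B ∧ (¬C ∧ A))) = 1 − 0.184 = 0.816

0.816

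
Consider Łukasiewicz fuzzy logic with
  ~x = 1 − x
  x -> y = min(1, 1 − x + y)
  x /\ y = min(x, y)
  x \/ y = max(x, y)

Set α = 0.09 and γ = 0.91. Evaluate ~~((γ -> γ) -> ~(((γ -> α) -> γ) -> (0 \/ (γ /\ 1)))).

γ -> γ = min(1, 1 − 0.91 + 0.91) = min(1, 1.00) = 1.00
γ -> α = min(1, 1 − 0.91 + 0.09) = min(1, 0.18) = 0.18
(γ -> α) -> γ = min(1, 1 − 0.18 + 0.91) = min(1, 1.73) = 1.00
γ /\ 1 = min(0.91, 1.00) = 0.91
0 \/ (γ /\ 1) = max(0.00, 0.91) = 0.91
((γ -> α) -> γ) -> (0 \/ (γ /\ 1)) = min(1, 1 − 1.00 + 0.91) = min(1, 0.91) = 0.91
~(((γ -> α) -> γ) -> (0 \/ (γ /\ 1))) = 1 − 0.91 = 0.09
(γ -> γ) -> ~(((γ -> α) -> γ) -> (0 \/ (γ /\ 1))) = min(1, 1 − 1.00 + 0.09) = min(1, 0.09) = 0.09
~((γ -> γ) -> ~(((γ -> α) -> γ) -> (0 \/ (γ /\ 1)))) = 1 − 0.09 = 0.91
~~((γ -> γ) -> ~(((γ -> α) -> γ) -> (0 \/ (γ /\ 1)))) = 1 − 0.91 = 0.09

0.09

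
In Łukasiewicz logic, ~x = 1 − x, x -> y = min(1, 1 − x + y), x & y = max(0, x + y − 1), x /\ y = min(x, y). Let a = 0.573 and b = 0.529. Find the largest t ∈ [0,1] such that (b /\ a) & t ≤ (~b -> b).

1.000

b /\ a = min(0.529, 0.573) = 0.529
So the left factor is b /\ a = 0.529.
~b = 1 − 0.529 = 0.471
~b -> b = min(1, 1 − 0.471 + 0.529) = min(1, 1.058) = 1.000
So the right-hand bound is ~b -> b = 1.000.
The residuum of the Łukasiewicz t-norm gives the supremum: min(1, 1 − 0.529 + 1.000).
1 − 0.529 + 1.000 = 1.471, so t = min(1, 1.471) = 1.000.
Check: 0.529 & 1.000 = max(0, 0.529) = 0.529 ≤ 1.000.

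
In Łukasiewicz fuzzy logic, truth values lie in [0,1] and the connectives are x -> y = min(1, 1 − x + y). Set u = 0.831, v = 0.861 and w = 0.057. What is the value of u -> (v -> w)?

0.365

v -> w = min(1, 1 − 0.861 + 0.057) = min(1, 0.196) = 0.196
u -> (v -> w) = min(1, 1 − 0.831 + 0.196) = min(1, 0.365) = 0.365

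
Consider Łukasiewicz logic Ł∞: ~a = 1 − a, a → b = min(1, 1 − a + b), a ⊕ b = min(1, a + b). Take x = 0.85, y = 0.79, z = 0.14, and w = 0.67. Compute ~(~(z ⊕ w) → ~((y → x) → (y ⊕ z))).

z ⊕ w = min(1, 0.14 + 0.67) = min(1, 0.81) = 0.81
~(z ⊕ w) = 1 − 0.81 = 0.19
y → x = min(1, 1 − 0.79 + 0.85) = min(1, 1.06) = 1.00
y ⊕ z = min(1, 0.79 + 0.14) = min(1, 0.93) = 0.93
(y → x) → (y ⊕ z) = min(1, 1 − 1.00 + 0.93) = min(1, 0.93) = 0.93
~((y → x) → (y ⊕ z)) = 1 − 0.93 = 0.07
~(z ⊕ w) → ~((y → x) → (y ⊕ z)) = min(1, 1 − 0.19 + 0.07) = min(1, 0.88) = 0.88
~(~(z ⊕ w) → ~((y → x) → (y ⊕ z))) = 1 − 0.88 = 0.12

0.12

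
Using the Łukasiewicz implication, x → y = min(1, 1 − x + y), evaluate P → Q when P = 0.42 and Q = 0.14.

0.72

P → Q = min(1, 1 − 0.42 + 0.14) = min(1, 0.72) = 0.72
For comparison, the Gödel implication (1 if x ≤ y else y) would give 0.14.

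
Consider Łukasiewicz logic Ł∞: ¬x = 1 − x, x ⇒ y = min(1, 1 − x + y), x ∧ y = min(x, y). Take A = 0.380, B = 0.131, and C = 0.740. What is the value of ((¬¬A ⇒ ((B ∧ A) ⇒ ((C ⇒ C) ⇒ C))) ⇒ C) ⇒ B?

¬A = 1 − 0.380 = 0.620
¬¬A = 1 − 0.620 = 0.380
B ∧ A = min(0.131, 0.380) = 0.131
C ⇒ C = min(1, 1 − 0.740 + 0.740) = min(1, 1.000) = 1.000
(C ⇒ C) ⇒ C = min(1, 1 − 1.000 + 0.740) = min(1, 0.740) = 0.740
(B ∧ A) ⇒ ((C ⇒ C) ⇒ C) = min(1, 1 − 0.131 + 0.740) = min(1, 1.609) = 1.000
¬¬A ⇒ ((B ∧ A) ⇒ ((C ⇒ C) ⇒ C)) = min(1, 1 − 0.380 + 1.000) = min(1, 1.620) = 1.000
(¬¬A ⇒ ((B ∧ A) ⇒ ((C ⇒ C) ⇒ C))) ⇒ C = min(1, 1 − 1.000 + 0.740) = min(1, 0.740) = 0.740
((¬¬A ⇒ ((B ∧ A) ⇒ ((C ⇒ C) ⇒ C))) ⇒ C) ⇒ B = min(1, 1 − 0.740 + 0.131) = min(1, 0.391) = 0.391

0.391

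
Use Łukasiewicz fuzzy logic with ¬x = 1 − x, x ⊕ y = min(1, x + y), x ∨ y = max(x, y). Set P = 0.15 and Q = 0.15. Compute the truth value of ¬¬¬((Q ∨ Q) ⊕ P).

0.70

Q ∨ Q = max(0.15, 0.15) = 0.15
(Q ∨ Q) ⊕ P = min(1, 0.15 + 0.15) = min(1, 0.30) = 0.30
¬((Q ∨ Q) ⊕ P) = 1 − 0.30 = 0.70
¬¬((Q ∨ Q) ⊕ P) = 1 − 0.70 = 0.30
¬¬¬((Q ∨ Q) ⊕ P) = 1 − 0.30 = 0.70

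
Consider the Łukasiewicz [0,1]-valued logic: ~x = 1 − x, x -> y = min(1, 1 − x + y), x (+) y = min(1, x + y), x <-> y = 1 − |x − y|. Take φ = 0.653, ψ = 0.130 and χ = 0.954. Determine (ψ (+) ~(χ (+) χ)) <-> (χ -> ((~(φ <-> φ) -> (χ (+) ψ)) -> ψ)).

χ (+) χ = min(1, 0.954 + 0.954) = min(1, 1.908) = 1.000
~(χ (+) χ) = 1 − 1.000 = 0.000
ψ (+) ~(χ (+) χ) = min(1, 0.130 + 0.000) = min(1, 0.130) = 0.130
φ <-> φ = 1 − |0.653 − 0.653| = 1 − 0.000 = 1.000
~(φ <-> φ) = 1 − 1.000 = 0.000
χ (+) ψ = min(1, 0.954 + 0.130) = min(1, 1.084) = 1.000
~(φ <-> φ) -> (χ (+) ψ) = min(1, 1 − 0.000 + 1.000) = min(1, 2.000) = 1.000
(~(φ <-> φ) -> (χ (+) ψ)) -> ψ = min(1, 1 − 1.000 + 0.130) = min(1, 0.130) = 0.130
χ -> ((~(φ <-> φ) -> (χ (+) ψ)) -> ψ) = min(1, 1 − 0.954 + 0.130) = min(1, 0.176) = 0.176
(ψ (+) ~(χ (+) χ)) <-> (χ -> ((~(φ <-> φ) -> (χ (+) ψ)) -> ψ)) = 1 − |0.130 − 0.176| = 1 − 0.046 = 0.954

0.954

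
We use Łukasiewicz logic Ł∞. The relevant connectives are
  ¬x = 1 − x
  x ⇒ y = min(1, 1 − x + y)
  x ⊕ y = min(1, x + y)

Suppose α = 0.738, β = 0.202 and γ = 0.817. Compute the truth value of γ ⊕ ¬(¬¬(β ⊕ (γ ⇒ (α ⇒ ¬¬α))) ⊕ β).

0.817

¬α = 1 − 0.738 = 0.262
¬¬α = 1 − 0.262 = 0.738
α ⇒ ¬¬α = min(1, 1 − 0.738 + 0.738) = min(1, 1.000) = 1.000
γ ⇒ (α ⇒ ¬¬α) = min(1, 1 − 0.817 + 1.000) = min(1, 1.183) = 1.000
β ⊕ (γ ⇒ (α ⇒ ¬¬α)) = min(1, 0.202 + 1.000) = min(1, 1.202) = 1.000
¬(β ⊕ (γ ⇒ (α ⇒ ¬¬α))) = 1 − 1.000 = 0.000
¬¬(β ⊕ (γ ⇒ (α ⇒ ¬¬α))) = 1 − 0.000 = 1.000
¬¬(β ⊕ (γ ⇒ (α ⇒ ¬¬α))) ⊕ β = min(1, 1.000 + 0.202) = min(1, 1.202) = 1.000
¬(¬¬(β ⊕ (γ ⇒ (α ⇒ ¬¬α))) ⊕ β) = 1 − 1.000 = 0.000
γ ⊕ ¬(¬¬(β ⊕ (γ ⇒ (α ⇒ ¬¬α))) ⊕ β) = min(1, 0.817 + 0.000) = min(1, 0.817) = 0.817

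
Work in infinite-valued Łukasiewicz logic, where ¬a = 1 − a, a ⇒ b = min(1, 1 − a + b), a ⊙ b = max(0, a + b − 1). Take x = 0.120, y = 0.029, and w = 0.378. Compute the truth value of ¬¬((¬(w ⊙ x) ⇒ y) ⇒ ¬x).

w ⊙ x = max(0, 0.378 + 0.120 − 1) = max(0, -0.502) = 0.000
¬(w ⊙ x) = 1 − 0.000 = 1.000
¬(w ⊙ x) ⇒ y = min(1, 1 − 1.000 + 0.029) = min(1, 0.029) = 0.029
¬x = 1 − 0.120 = 0.880
(¬(w ⊙ x) ⇒ y) ⇒ ¬x = min(1, 1 − 0.029 + 0.880) = min(1, 1.851) = 1.000
¬((¬(w ⊙ x) ⇒ y) ⇒ ¬x) = 1 − 1.000 = 0.000
¬¬((¬(w ⊙ x) ⇒ y) ⇒ ¬x) = 1 − 0.000 = 1.000

1.000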